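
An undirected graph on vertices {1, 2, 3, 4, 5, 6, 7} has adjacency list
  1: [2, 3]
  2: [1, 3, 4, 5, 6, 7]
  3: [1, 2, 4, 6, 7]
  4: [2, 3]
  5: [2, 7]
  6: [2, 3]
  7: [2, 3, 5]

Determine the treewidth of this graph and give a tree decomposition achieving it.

Treewidth 2.
One optimal decomposition is:
Bags: B1 = {1, 2, 3}  B2 = {2, 3, 4}  B3 = {2, 3, 7}  B4 = {2, 5, 7}  B5 = {2, 3, 6}
Tree: B1–B2, B1–B3, B3–B4, B2–B5

Every bag has size at most 3, so the width is 3 − 1 = 2 and tw(G) ≤ 2. Conversely, {1, 2, 3} is a clique of size 3, and the vertices of any clique must share a bag in every tree decomposition; so some bag has ≥ 3 vertices and tw(G) ≥ 2. Hence tw(G) = 2 exactly.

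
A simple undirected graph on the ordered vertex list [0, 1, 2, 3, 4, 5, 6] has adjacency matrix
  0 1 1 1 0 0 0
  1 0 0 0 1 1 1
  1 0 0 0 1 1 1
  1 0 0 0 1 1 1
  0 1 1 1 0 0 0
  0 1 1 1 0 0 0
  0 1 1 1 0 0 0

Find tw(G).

3

A width-3 tree decomposition is:
Bags: B1 = {1, 2, 3, 6}  B2 = {1, 2, 3, 5}  B3 = {1, 2, 3, 4}  B4 = {0, 1, 2, 3}
Tree: B1–B2, B2–B3, B3–B4
The largest bag has 4 vertices, giving width 3; this decomposition certifies tw(G) ≤ 3. For the lower bound: the 4 vertex sets {3,6}, {2,5}, {1}, {4} are disjoint, each induces a connected subgraph, and every pair is joined by at least one edge of G. Contracting each set to a single vertex therefore yields K_{4} as a minor, and since treewidth is minor-monotone, tw(G) ≥ tw(K_{4}) = 3. The upper and lower bounds meet at 3, so that is the treewidth.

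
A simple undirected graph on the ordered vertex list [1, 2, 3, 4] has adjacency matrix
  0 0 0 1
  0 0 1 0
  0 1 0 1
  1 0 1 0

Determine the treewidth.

A width-1 tree decomposition is:
Bags: B1 = {2, 3}  B2 = {3, 4}  B3 = {1, 4}
Tree: B1–B2, B2–B3
Every bag has size at most 2, so the width is 2 − 1 = 1 and tw(G) ≤ 1. Any graph with an edge has treewidth ≥ 1, and G has the edge 2–3. The upper and lower bounds meet at 1, so that is the treewidth.

1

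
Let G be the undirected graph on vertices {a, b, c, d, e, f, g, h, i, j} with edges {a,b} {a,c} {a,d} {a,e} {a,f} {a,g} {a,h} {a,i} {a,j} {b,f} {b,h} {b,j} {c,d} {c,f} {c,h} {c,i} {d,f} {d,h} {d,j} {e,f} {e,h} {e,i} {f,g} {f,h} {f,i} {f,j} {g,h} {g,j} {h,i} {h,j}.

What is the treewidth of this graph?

A width-4 tree decomposition is:
Bags: B1 = {a, d, f, h, j}  B2 = {a, c, d, f, h}  B3 = {a, c, f, h, i}  B4 = {a, e, f, h, i}  B5 = {a, f, g, h, j}  B6 = {a, b, f, h, j}
Tree: B1–B2, B2–B3, B3–B4, B1–B5, B5–B6
Every bag has size at most 5, so the width is 5 − 1 = 4 and tw(G) ≤ 4. For the lower bound, the 5 vertices {a, d, f, h, j} are pairwise adjacent, and any tree decomposition puts a clique entirely inside one bag — forcing width ≥ 4. Therefore the treewidth is 4.

4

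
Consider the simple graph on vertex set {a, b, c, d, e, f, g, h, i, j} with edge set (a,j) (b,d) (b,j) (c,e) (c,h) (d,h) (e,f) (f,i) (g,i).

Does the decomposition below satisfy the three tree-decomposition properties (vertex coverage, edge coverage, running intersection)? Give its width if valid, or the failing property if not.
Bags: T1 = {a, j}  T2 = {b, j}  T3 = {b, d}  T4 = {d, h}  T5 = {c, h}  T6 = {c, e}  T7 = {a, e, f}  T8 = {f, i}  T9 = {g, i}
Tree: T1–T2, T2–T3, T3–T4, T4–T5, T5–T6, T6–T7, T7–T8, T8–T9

A tree decomposition must satisfy three properties: every vertex lies in some bag; for every edge, both endpoints lie together in some bag; and for every vertex, the bags containing it form a connected subtree. Here bags containing vertex a are not connected in the tree, so the decomposition is invalid.

No — bags containing vertex a are not connected in the tree.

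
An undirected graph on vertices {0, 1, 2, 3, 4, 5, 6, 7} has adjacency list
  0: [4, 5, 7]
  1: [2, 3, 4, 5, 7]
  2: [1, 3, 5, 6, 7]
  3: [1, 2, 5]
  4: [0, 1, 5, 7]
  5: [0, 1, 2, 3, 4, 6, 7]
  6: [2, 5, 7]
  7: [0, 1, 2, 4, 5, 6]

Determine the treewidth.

3

A width-3 tree decomposition is:
Bags: B1 = {1, 4, 5, 7}  B2 = {0, 4, 5, 7}  B3 = {1, 2, 5, 7}  B4 = {1, 2, 3, 5}  B5 = {2, 5, 6, 7}
Tree: B1–B2, B1–B3, B3–B4, B3–B5
Every bag has size at most 4, so the width is 4 − 1 = 3 and tw(G) ≤ 3. Conversely, {1, 2, 3, 5} is a clique of size 4, and the vertices of any clique must share a bag in every tree decomposition; so some bag has ≥ 4 vertices and tw(G) ≥ 3. The upper and lower bounds meet at 3, so that is the treewidth.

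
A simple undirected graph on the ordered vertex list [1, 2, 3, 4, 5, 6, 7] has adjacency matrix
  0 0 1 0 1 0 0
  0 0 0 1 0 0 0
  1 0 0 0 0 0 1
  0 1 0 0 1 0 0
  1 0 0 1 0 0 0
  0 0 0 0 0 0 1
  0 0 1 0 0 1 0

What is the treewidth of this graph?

1

A width-1 tree decomposition is:
Bags: B1 = {6, 7}  B2 = {3, 7}  B3 = {1, 3}  B4 = {1, 5}  B5 = {4, 5}  B6 = {2, 4}
Tree: B1–B2, B2–B3, B3–B4, B4–B5, B5–B6
The largest bag has 2 vertices, giving width 1; this decomposition certifies tw(G) ≤ 1. Any graph with an edge has treewidth ≥ 1, and G has the edge 6–7. The upper and lower bounds meet at 1, so that is the treewidth.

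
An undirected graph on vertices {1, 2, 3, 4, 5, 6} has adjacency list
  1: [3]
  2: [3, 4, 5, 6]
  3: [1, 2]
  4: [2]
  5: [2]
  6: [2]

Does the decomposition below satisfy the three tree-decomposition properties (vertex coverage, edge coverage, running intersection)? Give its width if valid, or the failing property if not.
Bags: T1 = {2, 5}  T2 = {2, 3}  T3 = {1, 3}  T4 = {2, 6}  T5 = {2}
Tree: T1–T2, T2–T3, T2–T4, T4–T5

No — vertex 4 appears in no bag.

A tree decomposition must satisfy three properties: every vertex lies in some bag; for every edge, both endpoints lie together in some bag; and for every vertex, the bags containing it form a connected subtree. Here vertex 4 appears in no bag, so the decomposition is invalid.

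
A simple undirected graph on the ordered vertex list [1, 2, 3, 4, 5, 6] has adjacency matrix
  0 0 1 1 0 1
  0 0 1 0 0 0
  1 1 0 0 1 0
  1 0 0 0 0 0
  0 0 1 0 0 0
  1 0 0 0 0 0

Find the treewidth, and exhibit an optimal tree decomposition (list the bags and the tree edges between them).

The largest bag has 2 vertices, giving width 1; this decomposition certifies tw(G) ≤ 1. G has an edge, so its treewidth is at least 1. The upper and lower bounds meet at 1, so that is the treewidth.

Treewidth 1.
One such decomposition:
Bags: B1 = {1, 6}  B2 = {1, 3}  B3 = {1, 4}  B4 = {2, 3}  B5 = {3, 5}
Tree: B1–B2, B1–B3, B2–B4, B2–B5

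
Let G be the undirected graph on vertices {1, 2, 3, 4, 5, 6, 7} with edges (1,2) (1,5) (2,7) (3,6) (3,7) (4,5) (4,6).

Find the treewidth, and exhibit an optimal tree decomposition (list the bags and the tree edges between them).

Treewidth 2.
One such decomposition:
Bags: B1 = {1, 2, 5}  B2 = {2, 5, 7}  B3 = {3, 5, 7}  B4 = {3, 5, 6}  B5 = {4, 5, 6}
Tree: B1–B2, B2–B3, B3–B4, B4–B5

Each bag holds 3 vertices, so the decomposition has width 2, which upper-bounds the treewidth. For the lower bound, G contains the cycle 5–1–2–7–3–6–4–5, so G is not a forest; only forests have treewidth ≤ 1, hence tw(G) ≥ 2. Hence tw(G) = 2 exactly.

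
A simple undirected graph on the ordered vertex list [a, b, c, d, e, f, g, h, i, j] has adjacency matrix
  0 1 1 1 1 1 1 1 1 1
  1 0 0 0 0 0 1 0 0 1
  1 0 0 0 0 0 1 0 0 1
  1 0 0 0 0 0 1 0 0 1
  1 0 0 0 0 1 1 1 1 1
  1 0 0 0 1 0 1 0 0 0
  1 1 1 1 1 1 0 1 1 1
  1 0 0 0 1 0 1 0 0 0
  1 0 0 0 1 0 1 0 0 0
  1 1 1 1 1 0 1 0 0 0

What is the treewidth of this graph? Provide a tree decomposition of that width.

Every bag has size at most 4, so the width is 4 − 1 = 3 and tw(G) ≤ 3. For the lower bound, the 4 vertices {a, d, g, j} are pairwise adjacent, and any tree decomposition puts a clique entirely inside one bag — forcing width ≥ 3. Therefore the treewidth is 3.

Treewidth 3.
Bags: B1 = {a, c, g, j}  B2 = {a, e, g, j}  B3 = {a, b, g, j}  B4 = {a, e, g, i}  B5 = {a, d, g, j}  B6 = {a, e, f, g}  B7 = {a, e, g, h}
Tree: B1–B2, B2–B3, B2–B4, B2–B5, B4–B6, B4–B7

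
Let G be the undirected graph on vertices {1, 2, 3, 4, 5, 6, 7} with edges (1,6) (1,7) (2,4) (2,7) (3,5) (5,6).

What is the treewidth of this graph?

1

A width-1 tree decomposition is:
Bags: B1 = {2, 4}  B2 = {2, 7}  B3 = {1, 7}  B4 = {1, 6}  B5 = {5, 6}  B6 = {3, 5}
Tree: B1–B2, B2–B3, B3–B4, B4–B5, B5–B6
The largest bag has 2 vertices, giving width 1; this decomposition certifies tw(G) ≤ 1. G has an edge, so its treewidth is at least 1. Combining the bounds, tw(G) = 1.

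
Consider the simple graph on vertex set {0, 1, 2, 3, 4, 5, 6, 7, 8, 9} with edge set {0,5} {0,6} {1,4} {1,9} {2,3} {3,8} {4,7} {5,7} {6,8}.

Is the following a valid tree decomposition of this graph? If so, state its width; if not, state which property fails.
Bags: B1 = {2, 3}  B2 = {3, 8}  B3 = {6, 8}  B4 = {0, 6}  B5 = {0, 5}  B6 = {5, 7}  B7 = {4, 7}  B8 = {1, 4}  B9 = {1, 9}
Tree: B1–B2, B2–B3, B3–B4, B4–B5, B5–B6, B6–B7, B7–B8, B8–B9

Vertex coverage: the bags together contain {0, 1, 2, 3, 4, 5, 6, 7, 8, 9}, the full vertex set. Edge coverage: each edge of G has both endpoints in at least one bag. Running intersection: for every vertex, the bags containing it form a connected subtree. All three properties hold, so this is a valid tree decomposition of width max|bag| − 1 = 1, and hence tw(G) ≤ 1.

Yes; width 1.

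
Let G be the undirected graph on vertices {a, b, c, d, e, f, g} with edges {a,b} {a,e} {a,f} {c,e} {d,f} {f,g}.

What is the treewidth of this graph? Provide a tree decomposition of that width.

The largest bag has 2 vertices, giving width 1; this decomposition certifies tw(G) ≤ 1. Any graph with an edge has treewidth ≥ 1, and G has the edge a–e. Hence tw(G) = 1 exactly.

Treewidth 1.
Bags: B1 = {a, e}  B2 = {a, f}  B3 = {f, g}  B4 = {d, f}  B5 = {c, e}  B6 = {a, b}
Tree: B1–B2, B2–B3, B3–B4, B1–B5, B2–B6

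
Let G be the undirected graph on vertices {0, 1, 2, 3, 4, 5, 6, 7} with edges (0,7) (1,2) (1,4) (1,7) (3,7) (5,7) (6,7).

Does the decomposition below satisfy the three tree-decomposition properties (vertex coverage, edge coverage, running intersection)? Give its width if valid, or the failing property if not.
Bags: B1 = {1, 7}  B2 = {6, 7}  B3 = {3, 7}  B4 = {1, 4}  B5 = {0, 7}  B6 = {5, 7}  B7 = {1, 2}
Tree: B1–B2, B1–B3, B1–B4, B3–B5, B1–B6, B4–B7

Every vertex of G appears in some bag (union = {0, 1, 2, 3, 4, 5, 6, 7}); every edge is covered by a bag; and for each vertex v the set of bags containing v is connected in the bag tree. The decomposition is therefore valid. The largest bag has 2 vertices, so the width is 1.

Yes; width 1.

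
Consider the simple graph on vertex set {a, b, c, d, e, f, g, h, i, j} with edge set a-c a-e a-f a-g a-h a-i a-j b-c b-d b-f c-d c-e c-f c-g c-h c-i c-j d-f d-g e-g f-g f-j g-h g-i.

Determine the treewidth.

A width-3 tree decomposition is:
Bags: B1 = {a, c, f, j}  B2 = {a, c, f, g}  B3 = {c, d, f, g}  B4 = {a, c, e, g}  B5 = {a, c, g, i}  B6 = {a, c, g, h}  B7 = {b, c, d, f}
Tree: B1–B2, B2–B3, B2–B4, B4–B5, B5–B6, B3–B7
Every bag has size at most 4, so the width is 4 − 1 = 3 and tw(G) ≤ 3. For the lower bound, the 4 vertices {c, d, f, g} are pairwise adjacent, and any tree decomposition puts a clique entirely inside one bag — forcing width ≥ 3. Combining the bounds, tw(G) = 3.

3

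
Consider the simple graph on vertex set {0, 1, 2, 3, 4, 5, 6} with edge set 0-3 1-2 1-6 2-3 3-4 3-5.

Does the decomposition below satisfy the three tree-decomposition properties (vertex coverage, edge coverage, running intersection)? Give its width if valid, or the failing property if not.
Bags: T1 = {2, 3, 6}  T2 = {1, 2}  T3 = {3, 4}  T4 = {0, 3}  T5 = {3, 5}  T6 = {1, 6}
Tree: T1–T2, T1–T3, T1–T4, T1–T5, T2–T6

No — bags containing vertex 6 are not connected in the tree.

A tree decomposition must satisfy three properties: every vertex lies in some bag; for every edge, both endpoints lie together in some bag; and for every vertex, the bags containing it form a connected subtree. Here bags containing vertex 6 are not connected in the tree, so the decomposition is invalid.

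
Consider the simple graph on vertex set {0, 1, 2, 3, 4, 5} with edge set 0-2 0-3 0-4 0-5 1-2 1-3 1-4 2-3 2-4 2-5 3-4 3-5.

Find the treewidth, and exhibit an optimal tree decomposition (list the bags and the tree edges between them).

Every bag has size at most 4, so the width is 4 − 1 = 3 and tw(G) ≤ 3. On the other hand G contains the 4-clique {0, 2, 3, 4}. A clique must lie in a single bag of any decomposition, so no decomposition can have width below 3. Combining the bounds, tw(G) = 3.

Treewidth 3.
One optimal decomposition is:
Bags: B1 = {0, 2, 3, 5}  B2 = {0, 2, 3, 4}  B3 = {1, 2, 3, 4}
Tree: B1–B2, B2–B3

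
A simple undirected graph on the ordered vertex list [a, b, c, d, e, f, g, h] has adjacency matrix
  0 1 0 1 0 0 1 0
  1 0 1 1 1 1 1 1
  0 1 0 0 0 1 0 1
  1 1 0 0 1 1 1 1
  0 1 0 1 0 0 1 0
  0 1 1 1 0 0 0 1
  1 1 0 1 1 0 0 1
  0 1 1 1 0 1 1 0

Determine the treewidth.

A width-3 tree decomposition is:
Bags: B1 = {b, d, e, g}  B2 = {b, d, g, h}  B3 = {b, d, f, h}  B4 = {a, b, d, g}  B5 = {b, c, f, h}
Tree: B1–B2, B2–B3, B2–B4, B3–B5
Each bag holds 4 vertices, so the decomposition has width 3, which upper-bounds the treewidth. Conversely, {b, d, e, g} is a clique of size 4, and the vertices of any clique must share a bag in every tree decomposition; so some bag has ≥ 4 vertices and tw(G) ≥ 3. Hence tw(G) = 3 exactly.

3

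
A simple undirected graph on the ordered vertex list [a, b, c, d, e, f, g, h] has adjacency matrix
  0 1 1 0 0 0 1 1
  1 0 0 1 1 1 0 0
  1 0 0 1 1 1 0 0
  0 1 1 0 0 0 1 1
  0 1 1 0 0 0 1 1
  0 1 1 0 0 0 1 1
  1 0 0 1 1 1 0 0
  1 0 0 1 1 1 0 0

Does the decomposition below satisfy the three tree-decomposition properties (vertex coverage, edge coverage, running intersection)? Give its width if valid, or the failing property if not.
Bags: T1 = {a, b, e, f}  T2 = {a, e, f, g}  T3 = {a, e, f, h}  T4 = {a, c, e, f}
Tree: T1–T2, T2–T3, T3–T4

No — vertex d appears in no bag.

A tree decomposition must satisfy three properties: every vertex lies in some bag; for every edge, both endpoints lie together in some bag; and for every vertex, the bags containing it form a connected subtree. Here vertex d appears in no bag, so the decomposition is invalid.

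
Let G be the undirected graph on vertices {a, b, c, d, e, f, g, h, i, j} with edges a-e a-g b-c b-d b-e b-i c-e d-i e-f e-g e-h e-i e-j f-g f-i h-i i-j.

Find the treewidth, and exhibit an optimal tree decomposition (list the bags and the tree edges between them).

The largest bag has 3 vertices, giving width 2; this decomposition certifies tw(G) ≤ 2. For the lower bound, the 3 vertices {b, d, i} are pairwise adjacent, and any tree decomposition puts a clique entirely inside one bag — forcing width ≥ 2. Hence tw(G) = 2 exactly.

Treewidth 2.
One optimal decomposition is:
Bags: B1 = {e, h, i}  B2 = {e, f, i}  B3 = {b, e, i}  B4 = {e, f, g}  B5 = {a, e, g}  B6 = {b, c, e}  B7 = {b, d, i}  B8 = {e, i, j}
Tree: B1–B2, B2–B3, B2–B4, B4–B5, B3–B6, B3–B7, B3–B8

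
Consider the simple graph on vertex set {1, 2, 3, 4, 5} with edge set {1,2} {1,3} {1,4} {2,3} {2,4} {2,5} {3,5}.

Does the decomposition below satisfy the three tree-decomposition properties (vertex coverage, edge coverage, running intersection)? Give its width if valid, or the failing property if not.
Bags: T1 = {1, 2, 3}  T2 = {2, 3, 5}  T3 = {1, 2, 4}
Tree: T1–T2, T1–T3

Vertex coverage: the bags together contain {1, 2, 3, 4, 5}, the full vertex set. Edge coverage: each edge of G has both endpoints in at least one bag. Running intersection: for every vertex, the bags containing it form a connected subtree. All three properties hold, so this is a valid tree decomposition of width max|bag| − 1 = 2, and hence tw(G) ≤ 2.

Yes; width 2.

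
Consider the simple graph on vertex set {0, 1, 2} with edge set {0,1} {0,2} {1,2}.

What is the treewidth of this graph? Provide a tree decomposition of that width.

With just one bag of size 3, the width is 3 − 1 = 2, so tw(G) ≤ 2. For the lower bound, the 3 vertices {0, 1, 2} are pairwise adjacent, and any tree decomposition puts a clique entirely inside one bag — forcing width ≥ 2. Combining the bounds, tw(G) = 2.

Treewidth 2.
Bags: B1 = {0, 1, 2}
Tree: (single bag)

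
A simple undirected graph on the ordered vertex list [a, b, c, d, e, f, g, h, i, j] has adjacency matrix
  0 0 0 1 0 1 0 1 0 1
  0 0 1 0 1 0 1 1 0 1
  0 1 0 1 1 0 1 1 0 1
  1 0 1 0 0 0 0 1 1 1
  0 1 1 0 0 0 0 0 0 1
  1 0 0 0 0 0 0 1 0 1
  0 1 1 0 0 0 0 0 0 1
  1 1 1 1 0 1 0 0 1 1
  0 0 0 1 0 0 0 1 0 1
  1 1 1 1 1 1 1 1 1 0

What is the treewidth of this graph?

3

A width-3 tree decomposition is:
Bags: B1 = {a, d, h, j}  B2 = {a, f, h, j}  B3 = {c, d, h, j}  B4 = {b, c, h, j}  B5 = {b, c, g, j}  B6 = {d, h, i, j}  B7 = {b, c, e, j}
Tree: B1–B2, B1–B3, B3–B4, B4–B5, B3–B6, B4–B7
The largest bag has 4 vertices, giving width 3; this decomposition certifies tw(G) ≤ 3. For the lower bound, the 4 vertices {b, c, g, j} are pairwise adjacent, and any tree decomposition puts a clique entirely inside one bag — forcing width ≥ 3. Hence tw(G) = 3 exactly.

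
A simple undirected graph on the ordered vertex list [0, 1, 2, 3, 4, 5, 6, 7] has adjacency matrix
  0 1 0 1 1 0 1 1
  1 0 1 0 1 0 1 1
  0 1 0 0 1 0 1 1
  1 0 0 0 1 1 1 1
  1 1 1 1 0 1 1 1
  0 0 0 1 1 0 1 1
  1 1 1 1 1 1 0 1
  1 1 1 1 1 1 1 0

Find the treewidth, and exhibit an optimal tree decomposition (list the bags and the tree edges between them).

Treewidth 4.
Bags: B1 = {1, 2, 4, 6, 7}  B2 = {0, 1, 4, 6, 7}  B3 = {0, 3, 4, 6, 7}  B4 = {3, 4, 5, 6, 7}
Tree: B1–B2, B2–B3, B3–B4

Every bag has size at most 5, so the width is 5 − 1 = 4 and tw(G) ≤ 4. Conversely, {0, 1, 4, 6, 7} is a clique of size 5, and the vertices of any clique must share a bag in every tree decomposition; so some bag has ≥ 5 vertices and tw(G) ≥ 4. Combining the bounds, tw(G) = 4.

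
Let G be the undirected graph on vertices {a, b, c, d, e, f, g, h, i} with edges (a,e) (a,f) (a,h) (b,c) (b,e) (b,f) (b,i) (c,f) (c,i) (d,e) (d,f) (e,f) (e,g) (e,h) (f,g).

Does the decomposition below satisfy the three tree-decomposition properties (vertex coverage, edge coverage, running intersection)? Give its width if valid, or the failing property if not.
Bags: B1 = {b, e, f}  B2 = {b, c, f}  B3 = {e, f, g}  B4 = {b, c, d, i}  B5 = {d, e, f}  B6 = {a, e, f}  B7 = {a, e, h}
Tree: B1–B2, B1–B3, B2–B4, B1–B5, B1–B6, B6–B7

A tree decomposition must satisfy three properties: every vertex lies in some bag; for every edge, both endpoints lie together in some bag; and for every vertex, the bags containing it form a connected subtree. Here bags containing vertex d are not connected in the tree, so the decomposition is invalid.

No — bags containing vertex d are not connected in the tree.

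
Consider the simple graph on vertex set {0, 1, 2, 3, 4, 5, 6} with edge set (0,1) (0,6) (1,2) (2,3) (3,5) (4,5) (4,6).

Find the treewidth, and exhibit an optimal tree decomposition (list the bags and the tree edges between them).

Each bag holds 3 vertices, so the decomposition has width 2, which upper-bounds the treewidth. Since 6–4–5–3–2–1–0–6 is a cycle in G, G is not acyclic. Forests are exactly the graphs of treewidth ≤ 1, so tw(G) ≥ 2. Therefore the treewidth is 2.

Treewidth 2.
One such decomposition:
Bags: B1 = {4, 5, 6}  B2 = {3, 5, 6}  B3 = {2, 3, 6}  B4 = {1, 2, 6}  B5 = {0, 1, 6}
Tree: B1–B2, B2–B3, B3–B4, B4–B5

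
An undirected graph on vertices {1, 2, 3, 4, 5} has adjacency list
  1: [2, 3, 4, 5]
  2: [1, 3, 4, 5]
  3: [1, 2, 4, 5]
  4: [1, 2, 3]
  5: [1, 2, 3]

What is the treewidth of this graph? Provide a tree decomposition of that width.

The largest bag has 4 vertices, giving width 3; this decomposition certifies tw(G) ≤ 3. Conversely, {1, 2, 3, 4} is a clique of size 4, and the vertices of any clique must share a bag in every tree decomposition; so some bag has ≥ 4 vertices and tw(G) ≥ 3. Therefore the treewidth is 3.

Treewidth 3.
One optimal decomposition is:
Bags: B1 = {1, 2, 3, 4}  B2 = {1, 2, 3, 5}
Tree: B1–B2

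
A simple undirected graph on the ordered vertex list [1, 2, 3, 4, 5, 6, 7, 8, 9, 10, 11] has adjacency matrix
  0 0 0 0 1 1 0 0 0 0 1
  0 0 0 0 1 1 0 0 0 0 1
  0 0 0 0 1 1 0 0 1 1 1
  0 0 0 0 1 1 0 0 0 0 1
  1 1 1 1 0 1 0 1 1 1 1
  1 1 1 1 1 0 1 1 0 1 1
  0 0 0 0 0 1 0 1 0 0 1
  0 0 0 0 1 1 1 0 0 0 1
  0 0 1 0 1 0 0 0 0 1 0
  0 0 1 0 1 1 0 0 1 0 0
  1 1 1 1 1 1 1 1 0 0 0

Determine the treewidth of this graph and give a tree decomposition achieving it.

Treewidth 3.
Bags: B1 = {3, 5, 6, 11}  B2 = {2, 5, 6, 11}  B3 = {4, 5, 6, 11}  B4 = {5, 6, 8, 11}  B5 = {3, 5, 6, 10}  B6 = {1, 5, 6, 11}  B7 = {6, 7, 8, 11}  B8 = {3, 5, 9, 10}
Tree: B1–B2, B1–B3, B1–B4, B1–B5, B4–B6, B4–B7, B5–B8

The largest bag has 4 vertices, giving width 3; this decomposition certifies tw(G) ≤ 3. On the other hand G contains the 4-clique {3, 5, 9, 10}. A clique must lie in a single bag of any decomposition, so no decomposition can have width below 3. Therefore the treewidth is 3.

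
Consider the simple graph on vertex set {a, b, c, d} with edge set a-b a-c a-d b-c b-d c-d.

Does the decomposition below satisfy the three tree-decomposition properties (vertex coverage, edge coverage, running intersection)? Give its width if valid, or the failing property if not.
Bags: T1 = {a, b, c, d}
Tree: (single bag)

Every vertex of G appears in some bag (union = {a, b, c, d}); every edge is covered by a bag; and for each vertex v the set of bags containing v is connected in the bag tree. The decomposition is therefore valid. The largest bag has 4 vertices, so the width is 3.

Yes; width 3.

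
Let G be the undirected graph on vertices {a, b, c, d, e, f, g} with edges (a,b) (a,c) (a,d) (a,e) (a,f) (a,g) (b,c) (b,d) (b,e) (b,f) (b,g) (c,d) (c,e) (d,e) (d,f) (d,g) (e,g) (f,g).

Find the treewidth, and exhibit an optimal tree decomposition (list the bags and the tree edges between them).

Treewidth 4.
One such decomposition:
Bags: B1 = {a, b, c, d, e}  B2 = {a, b, d, e, g}  B3 = {a, b, d, f, g}
Tree: B1–B2, B2–B3

Every bag has size at most 5, so the width is 5 − 1 = 4 and tw(G) ≤ 4. Conversely, {a, b, d, e, g} is a clique of size 5, and the vertices of any clique must share a bag in every tree decomposition; so some bag has ≥ 5 vertices and tw(G) ≥ 4. Hence tw(G) = 4 exactly.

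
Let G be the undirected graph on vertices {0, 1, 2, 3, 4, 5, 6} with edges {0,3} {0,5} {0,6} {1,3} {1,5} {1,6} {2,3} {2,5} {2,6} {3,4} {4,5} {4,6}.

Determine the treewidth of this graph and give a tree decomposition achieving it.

Each bag holds 4 vertices, so the decomposition has width 3, which upper-bounds the treewidth. For the lower bound: the 4 vertex sets {2,5}, {3,4}, {6}, {1} are disjoint, each induces a connected subgraph, and every pair is joined by at least one edge of G. Contracting each set to a single vertex therefore yields K_{4} as a minor, and since treewidth is minor-monotone, tw(G) ≥ tw(K_{4}) = 3. Therefore the treewidth is 3.

Treewidth 3.
One such decomposition:
Bags: B1 = {2, 3, 5, 6}  B2 = {3, 4, 5, 6}  B3 = {1, 3, 5, 6}  B4 = {0, 3, 5, 6}
Tree: B1–B2, B2–B3, B3–B4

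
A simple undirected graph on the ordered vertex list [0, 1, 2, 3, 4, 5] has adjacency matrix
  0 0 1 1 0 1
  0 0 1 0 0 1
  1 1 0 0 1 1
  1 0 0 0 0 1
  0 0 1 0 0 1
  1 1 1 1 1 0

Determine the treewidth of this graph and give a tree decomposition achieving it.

Treewidth 2.
One optimal decomposition is:
Bags: B1 = {0, 2, 5}  B2 = {0, 3, 5}  B3 = {1, 2, 5}  B4 = {2, 4, 5}
Tree: B1–B2, B1–B3, B1–B4

The largest bag has 3 vertices, giving width 2; this decomposition certifies tw(G) ≤ 2. For the lower bound, the 3 vertices {0, 2, 5} are pairwise adjacent, and any tree decomposition puts a clique entirely inside one bag — forcing width ≥ 2. Combining the bounds, tw(G) = 2.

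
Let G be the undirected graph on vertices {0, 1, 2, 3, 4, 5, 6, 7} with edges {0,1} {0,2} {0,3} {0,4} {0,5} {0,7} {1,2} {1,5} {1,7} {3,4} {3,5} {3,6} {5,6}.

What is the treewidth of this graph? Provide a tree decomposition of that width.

Each bag holds 3 vertices, so the decomposition has width 2, which upper-bounds the treewidth. On the other hand G contains the 3-clique {0, 1, 2}. A clique must lie in a single bag of any decomposition, so no decomposition can have width below 2. The upper and lower bounds meet at 2, so that is the treewidth.

Treewidth 2.
One optimal decomposition is:
Bags: B1 = {0, 1, 7}  B2 = {0, 1, 5}  B3 = {0, 3, 5}  B4 = {0, 3, 4}  B5 = {0, 1, 2}  B6 = {3, 5, 6}
Tree: B1–B2, B2–B3, B3–B4, B2–B5, B3–B6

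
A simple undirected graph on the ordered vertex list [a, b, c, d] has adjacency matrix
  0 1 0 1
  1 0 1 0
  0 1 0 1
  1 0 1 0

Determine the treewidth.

A width-2 tree decomposition is:
Bags: B1 = {a, b, d}  B2 = {b, c, d}
Tree: B1–B2
The largest bag has 3 vertices, giving width 2; this decomposition certifies tw(G) ≤ 2. Since b–a–d–c–b is a cycle in G, G is not acyclic. Forests are exactly the graphs of treewidth ≤ 1, so tw(G) ≥ 2. Hence tw(G) = 2 exactly.

2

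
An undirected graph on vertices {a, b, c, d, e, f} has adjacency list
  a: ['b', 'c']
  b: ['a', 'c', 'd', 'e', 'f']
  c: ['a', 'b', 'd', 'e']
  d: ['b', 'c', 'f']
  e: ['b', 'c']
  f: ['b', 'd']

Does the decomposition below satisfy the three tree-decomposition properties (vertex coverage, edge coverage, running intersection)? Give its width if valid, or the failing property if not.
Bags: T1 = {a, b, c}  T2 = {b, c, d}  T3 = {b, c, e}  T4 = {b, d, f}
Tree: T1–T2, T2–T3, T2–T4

Checking the three conditions: (i) the bags cover all of {a, b, c, d, e, f}; (ii) for each edge, some bag contains both endpoints; (iii) the bags containing any fixed vertex form a subtree. All hold, so the decomposition is valid with width 3 − 1 = 2.

Yes; width 2.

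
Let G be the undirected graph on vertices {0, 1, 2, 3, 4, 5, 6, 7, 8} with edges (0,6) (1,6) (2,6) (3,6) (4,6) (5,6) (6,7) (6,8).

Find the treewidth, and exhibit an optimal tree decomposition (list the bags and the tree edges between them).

Treewidth 1.
One such decomposition:
Bags: B1 = {1, 6}  B2 = {3, 6}  B3 = {6, 8}  B4 = {2, 6}  B5 = {0, 6}  B6 = {4, 6}  B7 = {6, 7}  B8 = {5, 6}
Tree: B1–B2, B1–B3, B3–B4, B2–B5, B3–B6, B6–B7, B2–B8

Each bag holds 2 vertices, so the decomposition has width 1, which upper-bounds the treewidth. Any graph with an edge has treewidth ≥ 1, and G has the edge 6–1. Hence tw(G) = 1 exactly.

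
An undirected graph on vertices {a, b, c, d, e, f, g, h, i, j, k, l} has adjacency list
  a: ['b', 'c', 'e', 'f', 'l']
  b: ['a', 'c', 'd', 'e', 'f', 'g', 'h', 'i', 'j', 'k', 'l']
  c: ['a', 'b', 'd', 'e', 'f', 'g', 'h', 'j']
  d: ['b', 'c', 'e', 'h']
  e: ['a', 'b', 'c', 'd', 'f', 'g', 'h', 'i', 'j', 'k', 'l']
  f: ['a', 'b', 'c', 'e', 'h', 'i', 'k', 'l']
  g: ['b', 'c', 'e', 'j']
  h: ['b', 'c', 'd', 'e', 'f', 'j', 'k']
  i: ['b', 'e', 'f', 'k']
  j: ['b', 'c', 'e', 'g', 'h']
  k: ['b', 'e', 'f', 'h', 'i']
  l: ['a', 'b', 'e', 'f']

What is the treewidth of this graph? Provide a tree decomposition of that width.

The largest bag has 5 vertices, giving width 4; this decomposition certifies tw(G) ≤ 4. For the lower bound, the 5 vertices {b, c, d, e, h} are pairwise adjacent, and any tree decomposition puts a clique entirely inside one bag — forcing width ≥ 4. The upper and lower bounds meet at 4, so that is the treewidth.

Treewidth 4.
One such decomposition:
Bags: B1 = {b, c, e, h, j}  B2 = {b, c, e, f, h}  B3 = {b, e, f, h, k}  B4 = {a, b, c, e, f}  B5 = {b, c, d, e, h}  B6 = {a, b, e, f, l}  B7 = {b, c, e, g, j}  B8 = {b, e, f, i, k}
Tree: B1–B2, B2–B3, B2–B4, B2–B5, B4–B6, B1–B7, B3–B8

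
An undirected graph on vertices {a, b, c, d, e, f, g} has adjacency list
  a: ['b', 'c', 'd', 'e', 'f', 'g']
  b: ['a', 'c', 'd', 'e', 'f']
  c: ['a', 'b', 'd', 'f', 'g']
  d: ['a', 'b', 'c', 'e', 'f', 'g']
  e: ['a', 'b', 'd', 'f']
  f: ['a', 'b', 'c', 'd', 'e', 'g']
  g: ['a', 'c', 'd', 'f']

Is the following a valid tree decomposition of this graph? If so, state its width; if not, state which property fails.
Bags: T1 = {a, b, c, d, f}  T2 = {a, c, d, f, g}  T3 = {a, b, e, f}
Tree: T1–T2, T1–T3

A tree decomposition must satisfy three properties: every vertex lies in some bag; for every edge, both endpoints lie together in some bag; and for every vertex, the bags containing it form a connected subtree. Here edge (d,e) lies in no bag, so the decomposition is invalid.

No — edge (d,e) lies in no bag.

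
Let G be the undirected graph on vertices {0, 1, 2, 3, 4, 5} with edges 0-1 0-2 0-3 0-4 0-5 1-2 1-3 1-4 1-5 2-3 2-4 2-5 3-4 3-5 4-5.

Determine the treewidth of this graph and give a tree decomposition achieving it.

Treewidth 5.
One optimal decomposition is:
Bags: B1 = {0, 1, 2, 3, 4, 5}
Tree: (single bag)

With just one bag of size 6, the width is 6 − 1 = 5, so tw(G) ≤ 5. Conversely, {0, 1, 2, 3, 4, 5} is a clique of size 6, and the vertices of any clique must share a bag in every tree decomposition; so some bag has ≥ 6 vertices and tw(G) ≥ 5. The upper and lower bounds meet at 5, so that is the treewidth.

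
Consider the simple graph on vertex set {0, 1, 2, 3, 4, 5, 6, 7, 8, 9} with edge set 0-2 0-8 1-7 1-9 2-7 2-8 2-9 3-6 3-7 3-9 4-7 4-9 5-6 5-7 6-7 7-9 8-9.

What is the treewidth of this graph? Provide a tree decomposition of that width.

Each bag holds 3 vertices, so the decomposition has width 2, which upper-bounds the treewidth. For the lower bound, the 3 vertices {0, 2, 8} are pairwise adjacent, and any tree decomposition puts a clique entirely inside one bag — forcing width ≥ 2. Therefore the treewidth is 2.

Treewidth 2.
Bags: B1 = {2, 7, 9}  B2 = {2, 8, 9}  B3 = {3, 7, 9}  B4 = {3, 6, 7}  B5 = {5, 6, 7}  B6 = {1, 7, 9}  B7 = {4, 7, 9}  B8 = {0, 2, 8}
Tree: B1–B2, B1–B3, B3–B4, B4–B5, B3–B6, B1–B7, B2–B8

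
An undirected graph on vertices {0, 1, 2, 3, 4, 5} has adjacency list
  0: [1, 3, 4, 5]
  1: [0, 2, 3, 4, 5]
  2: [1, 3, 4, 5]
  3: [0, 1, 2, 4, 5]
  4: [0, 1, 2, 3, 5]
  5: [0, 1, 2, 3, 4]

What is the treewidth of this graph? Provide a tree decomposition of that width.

Treewidth 4.
One such decomposition:
Bags: B1 = {1, 2, 3, 4, 5}  B2 = {0, 1, 3, 4, 5}
Tree: B1–B2

Every bag has size at most 5, so the width is 5 − 1 = 4 and tw(G) ≤ 4. Conversely, {0, 1, 3, 4, 5} is a clique of size 5, and the vertices of any clique must share a bag in every tree decomposition; so some bag has ≥ 5 vertices and tw(G) ≥ 4. Therefore the treewidth is 4.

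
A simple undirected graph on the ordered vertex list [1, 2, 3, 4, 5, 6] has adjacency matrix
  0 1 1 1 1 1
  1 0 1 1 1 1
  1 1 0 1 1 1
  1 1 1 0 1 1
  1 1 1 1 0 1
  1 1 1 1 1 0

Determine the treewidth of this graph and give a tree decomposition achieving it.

A single bag containing all 6 vertices is trivially a valid decomposition of width 5. On the other hand G contains the 6-clique {1, 2, 3, 4, 5, 6}. A clique must lie in a single bag of any decomposition, so no decomposition can have width below 5. Therefore the treewidth is 5.

Treewidth 5.
One optimal decomposition is:
Bags: B1 = {1, 2, 3, 4, 5, 6}
Tree: (single bag)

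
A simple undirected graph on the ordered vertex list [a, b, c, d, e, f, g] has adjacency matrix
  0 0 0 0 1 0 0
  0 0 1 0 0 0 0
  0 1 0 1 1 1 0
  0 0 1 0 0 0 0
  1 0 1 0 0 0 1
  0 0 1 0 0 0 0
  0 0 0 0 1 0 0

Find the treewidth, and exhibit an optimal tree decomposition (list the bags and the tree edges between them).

Each bag holds 2 vertices, so the decomposition has width 1, which upper-bounds the treewidth. Any graph with an edge has treewidth ≥ 1, and G has the edge b–c. Therefore the treewidth is 1.

Treewidth 1.
One optimal decomposition is:
Bags: B1 = {b, c}  B2 = {c, e}  B3 = {c, d}  B4 = {a, e}  B5 = {c, f}  B6 = {e, g}
Tree: B1–B2, B2–B3, B2–B4, B1–B5, B2–B6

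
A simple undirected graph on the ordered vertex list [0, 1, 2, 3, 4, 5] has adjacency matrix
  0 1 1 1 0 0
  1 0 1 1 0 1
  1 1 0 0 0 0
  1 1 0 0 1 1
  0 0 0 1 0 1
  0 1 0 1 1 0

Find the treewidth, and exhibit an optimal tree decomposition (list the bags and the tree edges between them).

Treewidth 2.
Bags: B1 = {1, 3, 5}  B2 = {0, 1, 3}  B3 = {0, 1, 2}  B4 = {3, 4, 5}
Tree: B1–B2, B2–B3, B1–B4

Every bag has size at most 3, so the width is 3 − 1 = 2 and tw(G) ≤ 2. Conversely, {0, 1, 2} is a clique of size 3, and the vertices of any clique must share a bag in every tree decomposition; so some bag has ≥ 3 vertices and tw(G) ≥ 2. The upper and lower bounds meet at 2, so that is the treewidth.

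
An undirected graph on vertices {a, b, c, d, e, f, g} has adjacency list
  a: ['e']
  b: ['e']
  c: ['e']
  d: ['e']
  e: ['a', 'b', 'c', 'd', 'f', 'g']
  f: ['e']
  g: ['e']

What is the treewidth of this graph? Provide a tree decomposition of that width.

Each bag holds 2 vertices, so the decomposition has width 1, which upper-bounds the treewidth. G has an edge, so its treewidth is at least 1. The upper and lower bounds meet at 1, so that is the treewidth.

Treewidth 1.
One optimal decomposition is:
Bags: B1 = {c, e}  B2 = {e, g}  B3 = {a, e}  B4 = {b, e}  B5 = {d, e}  B6 = {e, f}
Tree: B1–B2, B1–B3, B3–B4, B2–B5, B2–B6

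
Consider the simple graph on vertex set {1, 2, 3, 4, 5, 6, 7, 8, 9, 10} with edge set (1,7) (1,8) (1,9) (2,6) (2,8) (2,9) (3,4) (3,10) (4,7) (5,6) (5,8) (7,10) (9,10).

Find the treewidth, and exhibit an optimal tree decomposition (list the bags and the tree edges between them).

Treewidth 2.
One such decomposition:
Bags: B1 = {3, 4, 10}  B2 = {4, 7, 10}  B3 = {7, 9, 10}  B4 = {1, 7, 9}  B5 = {1, 2, 9}  B6 = {1, 2, 8}  B7 = {2, 6, 8}  B8 = {5, 6, 8}
Tree: B1–B2, B2–B3, B3–B4, B4–B5, B5–B6, B6–B7, B7–B8

Every bag has size at most 3, so the width is 3 − 1 = 2 and tw(G) ≤ 2. For the lower bound, G contains the cycle 3–4–7–10–3, so G is not a forest; only forests have treewidth ≤ 1, hence tw(G) ≥ 2. Hence tw(G) = 2 exactly.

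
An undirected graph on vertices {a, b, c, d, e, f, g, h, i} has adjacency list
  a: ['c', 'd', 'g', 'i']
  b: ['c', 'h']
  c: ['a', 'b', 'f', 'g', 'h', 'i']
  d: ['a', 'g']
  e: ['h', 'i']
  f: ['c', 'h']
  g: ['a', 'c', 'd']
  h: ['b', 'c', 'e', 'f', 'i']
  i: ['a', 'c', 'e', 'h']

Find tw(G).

A width-2 tree decomposition is:
Bags: B1 = {c, h, i}  B2 = {e, h, i}  B3 = {a, c, i}  B4 = {c, f, h}  B5 = {b, c, h}  B6 = {a, c, g}  B7 = {a, d, g}
Tree: B1–B2, B1–B3, B1–B4, B1–B5, B3–B6, B6–B7
Every bag has size at most 3, so the width is 3 − 1 = 2 and tw(G) ≤ 2. On the other hand G contains the 3-clique {a, d, g}. A clique must lie in a single bag of any decomposition, so no decomposition can have width below 2. Combining the bounds, tw(G) = 2.

2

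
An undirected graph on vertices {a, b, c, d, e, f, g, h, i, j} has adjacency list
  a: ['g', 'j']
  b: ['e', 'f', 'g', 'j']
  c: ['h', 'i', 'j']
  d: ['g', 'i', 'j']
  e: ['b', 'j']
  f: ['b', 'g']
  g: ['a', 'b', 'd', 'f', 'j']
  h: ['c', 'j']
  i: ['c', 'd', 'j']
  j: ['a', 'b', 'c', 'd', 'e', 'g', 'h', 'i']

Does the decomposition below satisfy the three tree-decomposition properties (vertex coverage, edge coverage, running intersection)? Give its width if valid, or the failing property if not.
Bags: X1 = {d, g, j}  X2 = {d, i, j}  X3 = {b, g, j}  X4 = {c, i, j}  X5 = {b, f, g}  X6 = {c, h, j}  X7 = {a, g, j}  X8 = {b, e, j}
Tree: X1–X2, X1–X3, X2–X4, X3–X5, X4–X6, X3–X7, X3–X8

Yes; width 2.

Vertex coverage: the bags together contain {a, b, c, d, e, f, g, h, i, j}, the full vertex set. Edge coverage: each edge of G has both endpoints in at least one bag. Running intersection: for every vertex, the bags containing it form a connected subtree. All three properties hold, so this is a valid tree decomposition of width max|bag| − 1 = 2, and hence tw(G) ≤ 2.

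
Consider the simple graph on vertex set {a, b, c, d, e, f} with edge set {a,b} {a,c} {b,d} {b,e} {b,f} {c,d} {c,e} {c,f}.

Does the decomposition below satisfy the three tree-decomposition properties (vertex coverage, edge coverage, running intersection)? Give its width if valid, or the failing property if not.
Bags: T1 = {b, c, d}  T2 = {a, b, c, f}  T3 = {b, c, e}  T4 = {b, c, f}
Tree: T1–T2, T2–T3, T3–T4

A tree decomposition must satisfy three properties: every vertex lies in some bag; for every edge, both endpoints lie together in some bag; and for every vertex, the bags containing it form a connected subtree. Here bags containing vertex f are not connected in the tree, so the decomposition is invalid.

No — bags containing vertex f are not connected in the tree.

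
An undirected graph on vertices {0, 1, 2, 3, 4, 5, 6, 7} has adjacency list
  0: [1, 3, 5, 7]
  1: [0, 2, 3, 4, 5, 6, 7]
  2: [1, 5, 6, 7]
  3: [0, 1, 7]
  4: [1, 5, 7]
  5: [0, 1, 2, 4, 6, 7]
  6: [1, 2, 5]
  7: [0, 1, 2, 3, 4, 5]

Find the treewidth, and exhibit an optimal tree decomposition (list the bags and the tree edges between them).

Treewidth 3.
Bags: B1 = {1, 4, 5, 7}  B2 = {1, 2, 5, 7}  B3 = {1, 2, 5, 6}  B4 = {0, 1, 5, 7}  B5 = {0, 1, 3, 7}
Tree: B1–B2, B2–B3, B1–B4, B4–B5

The largest bag has 4 vertices, giving width 3; this decomposition certifies tw(G) ≤ 3. Conversely, {0, 1, 3, 7} is a clique of size 4, and the vertices of any clique must share a bag in every tree decomposition; so some bag has ≥ 4 vertices and tw(G) ≥ 3. Hence tw(G) = 3 exactly.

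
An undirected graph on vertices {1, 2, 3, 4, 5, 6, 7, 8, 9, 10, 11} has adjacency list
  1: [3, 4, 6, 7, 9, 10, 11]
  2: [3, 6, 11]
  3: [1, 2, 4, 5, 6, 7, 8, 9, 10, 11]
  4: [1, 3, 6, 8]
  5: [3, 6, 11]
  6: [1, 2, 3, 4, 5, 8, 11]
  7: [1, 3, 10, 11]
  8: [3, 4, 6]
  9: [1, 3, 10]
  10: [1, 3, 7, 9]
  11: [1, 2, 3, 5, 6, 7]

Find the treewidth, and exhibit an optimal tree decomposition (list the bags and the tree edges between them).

Every bag has size at most 4, so the width is 4 − 1 = 3 and tw(G) ≤ 3. On the other hand G contains the 4-clique {3, 4, 6, 8}. A clique must lie in a single bag of any decomposition, so no decomposition can have width below 3. The upper and lower bounds meet at 3, so that is the treewidth.

Treewidth 3.
One such decomposition:
Bags: B1 = {1, 3, 6, 11}  B2 = {1, 3, 4, 6}  B3 = {1, 3, 7, 11}  B4 = {2, 3, 6, 11}  B5 = {1, 3, 7, 10}  B6 = {1, 3, 9, 10}  B7 = {3, 4, 6, 8}  B8 = {3, 5, 6, 11}
Tree: B1–B2, B1–B3, B1–B4, B3–B5, B5–B6, B2–B7, B4–B8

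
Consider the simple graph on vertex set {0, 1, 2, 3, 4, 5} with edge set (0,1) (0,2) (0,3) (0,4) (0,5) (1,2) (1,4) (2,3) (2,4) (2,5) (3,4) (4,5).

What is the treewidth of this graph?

3

A width-3 tree decomposition is:
Bags: B1 = {0, 2, 3, 4}  B2 = {0, 2, 4, 5}  B3 = {0, 1, 2, 4}
Tree: B1–B2, B2–B3
Every bag has size at most 4, so the width is 4 − 1 = 3 and tw(G) ≤ 3. For the lower bound, the 4 vertices {0, 1, 2, 4} are pairwise adjacent, and any tree decomposition puts a clique entirely inside one bag — forcing width ≥ 3. Combining the bounds, tw(G) = 3.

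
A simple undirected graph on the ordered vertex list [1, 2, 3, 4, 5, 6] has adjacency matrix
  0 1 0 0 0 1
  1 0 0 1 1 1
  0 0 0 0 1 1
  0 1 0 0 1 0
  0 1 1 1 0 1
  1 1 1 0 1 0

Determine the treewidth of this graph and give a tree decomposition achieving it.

Treewidth 2.
Bags: B1 = {2, 5, 6}  B2 = {3, 5, 6}  B3 = {1, 2, 6}  B4 = {2, 4, 5}
Tree: B1–B2, B1–B3, B1–B4

Every bag has size at most 3, so the width is 3 − 1 = 2 and tw(G) ≤ 2. On the other hand G contains the 3-clique {1, 2, 6}. A clique must lie in a single bag of any decomposition, so no decomposition can have width below 2. The upper and lower bounds meet at 2, so that is the treewidth.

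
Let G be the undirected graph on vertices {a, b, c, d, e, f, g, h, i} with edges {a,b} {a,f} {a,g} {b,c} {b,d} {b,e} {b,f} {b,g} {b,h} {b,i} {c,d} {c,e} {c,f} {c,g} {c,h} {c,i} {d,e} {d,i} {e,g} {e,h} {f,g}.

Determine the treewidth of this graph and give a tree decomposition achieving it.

Every bag has size at most 4, so the width is 4 − 1 = 3 and tw(G) ≤ 3. For the lower bound, the 4 vertices {b, c, d, e} are pairwise adjacent, and any tree decomposition puts a clique entirely inside one bag — forcing width ≥ 3. Combining the bounds, tw(G) = 3.

Treewidth 3.
Bags: B1 = {b, c, e, h}  B2 = {b, c, e, g}  B3 = {b, c, d, e}  B4 = {b, c, d, i}  B5 = {b, c, f, g}  B6 = {a, b, f, g}
Tree: B1–B2, B1–B3, B3–B4, B2–B5, B5–B6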